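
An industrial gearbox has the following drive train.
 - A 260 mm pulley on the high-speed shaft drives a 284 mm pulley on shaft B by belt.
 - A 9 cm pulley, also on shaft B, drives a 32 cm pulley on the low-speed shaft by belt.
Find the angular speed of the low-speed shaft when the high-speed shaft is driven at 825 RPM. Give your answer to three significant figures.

the high-speed shaft → shaft B (belt, 284/260): 825 ÷ 1.0923 = 755.28 RPM
shaft B → the low-speed shaft (belt, 32/9): 755.28 ÷ 3.5556 = 212.42 RPM

212 RPM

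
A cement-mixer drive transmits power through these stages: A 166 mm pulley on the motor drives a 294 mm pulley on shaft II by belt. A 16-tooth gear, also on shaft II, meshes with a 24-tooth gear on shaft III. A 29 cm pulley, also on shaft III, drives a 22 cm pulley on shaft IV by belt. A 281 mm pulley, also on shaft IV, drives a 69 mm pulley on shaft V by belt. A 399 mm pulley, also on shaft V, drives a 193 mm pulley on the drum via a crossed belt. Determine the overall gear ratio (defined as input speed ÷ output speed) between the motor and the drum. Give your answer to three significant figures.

0.239

Each stage contributes driven/driver: belt 294/166 = 1.7711, gear mesh 24/16 = 1.5, belt 22/29 = 0.75862, belt 69/281 = 0.24555, belt 193/399 = 0.48371.
Overall: 1.7711 × 1.5 × 0.75862 × 0.24555 × 0.48371 = 0.23938.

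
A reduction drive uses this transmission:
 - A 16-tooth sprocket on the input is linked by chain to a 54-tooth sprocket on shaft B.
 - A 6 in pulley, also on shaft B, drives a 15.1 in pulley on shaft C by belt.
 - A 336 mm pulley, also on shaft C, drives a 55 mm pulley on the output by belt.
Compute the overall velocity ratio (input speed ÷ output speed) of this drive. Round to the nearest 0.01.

1.39

Each stage contributes driven/driver: chain 54/16 = 3.375, belt 15.1/6 = 2.5167, belt 55/336 = 0.16369.
Overall: 3.375 × 2.5167 × 0.16369 = 1.3903.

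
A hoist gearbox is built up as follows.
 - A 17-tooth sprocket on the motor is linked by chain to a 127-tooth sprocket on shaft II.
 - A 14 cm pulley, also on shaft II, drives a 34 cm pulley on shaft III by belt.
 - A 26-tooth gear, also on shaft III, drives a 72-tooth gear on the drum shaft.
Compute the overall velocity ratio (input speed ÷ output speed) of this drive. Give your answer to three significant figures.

50.2

Each stage contributes driven/driver: chain 127/17 = 7.4706, belt 34/14 = 2.4286, gear mesh 72/26 = 2.7692.
Overall: 7.4706 × 2.4286 × 2.7692 = 50.242.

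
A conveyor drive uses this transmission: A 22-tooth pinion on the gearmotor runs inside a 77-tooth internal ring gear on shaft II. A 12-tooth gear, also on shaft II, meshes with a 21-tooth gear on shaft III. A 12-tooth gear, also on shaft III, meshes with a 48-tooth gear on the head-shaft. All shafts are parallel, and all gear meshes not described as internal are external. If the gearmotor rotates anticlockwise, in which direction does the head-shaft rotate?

the gearmotor → shaft II: internal mesh, same direction → CCW.
shaft II → shaft III: external mesh, 1 reversal → CW.
shaft III → the head-shaft: external mesh, 1 reversal → CCW.
2 reversals in total — an even number — so the head-shaft turns the same way as the gearmotor.

anticlockwise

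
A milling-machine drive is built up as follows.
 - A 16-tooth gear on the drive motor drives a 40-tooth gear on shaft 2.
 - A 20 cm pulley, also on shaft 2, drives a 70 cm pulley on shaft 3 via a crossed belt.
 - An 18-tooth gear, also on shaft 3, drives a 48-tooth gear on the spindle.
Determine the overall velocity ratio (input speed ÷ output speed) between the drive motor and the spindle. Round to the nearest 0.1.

23.3

Each stage contributes driven/driver: gear mesh 40/16 = 2.5, belt 70/20 = 3.5, gear mesh 48/18 = 2.6667.
Overall: 2.5 × 3.5 × 2.6667 = 23.333.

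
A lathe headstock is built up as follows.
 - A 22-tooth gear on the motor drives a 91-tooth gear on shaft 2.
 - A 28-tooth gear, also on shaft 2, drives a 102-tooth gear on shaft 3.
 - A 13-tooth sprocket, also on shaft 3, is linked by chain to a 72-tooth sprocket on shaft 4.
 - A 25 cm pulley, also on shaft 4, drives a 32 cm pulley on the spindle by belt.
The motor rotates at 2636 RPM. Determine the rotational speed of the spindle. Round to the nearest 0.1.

24.7 RPM

gear mesh 91/22 = 4.1364 → 2636/4.1364 = 637.27 RPM
gear mesh 102/28 = 3.6429 → 637.27/3.6429 = 174.94 RPM
chain 72/13 = 5.5385 → 174.94/5.5385 = 31.586 RPM
belt 32/25 = 1.28 → 31.586/1.28 = 24.677 RPM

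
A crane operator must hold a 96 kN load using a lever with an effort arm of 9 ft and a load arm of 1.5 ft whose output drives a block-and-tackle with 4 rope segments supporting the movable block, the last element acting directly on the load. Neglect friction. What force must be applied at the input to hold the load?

4 kN

Lever MA = effort arm / load arm = 9/1.5 = 6.
Block-and-tackle MA = number of supporting rope parts = 4.
Combined ideal MA = 6 × 4 = 24.
Effort = load / MA = 96 / 24 = 4 kN.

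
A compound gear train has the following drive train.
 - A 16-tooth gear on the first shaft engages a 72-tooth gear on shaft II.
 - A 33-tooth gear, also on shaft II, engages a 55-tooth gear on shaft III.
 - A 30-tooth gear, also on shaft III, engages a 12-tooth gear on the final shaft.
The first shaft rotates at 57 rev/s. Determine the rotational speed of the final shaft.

the first shaft → shaft II (gear mesh, 72/16): 57 ÷ 4.5 = 12.667 rev/s
shaft II → shaft III (gear mesh, 55/33): 12.667 ÷ 1.6667 = 7.6 rev/s
shaft III → the final shaft (gear mesh, 12/30): 7.6 ÷ 0.4 = 19 rev/s

19 rev/s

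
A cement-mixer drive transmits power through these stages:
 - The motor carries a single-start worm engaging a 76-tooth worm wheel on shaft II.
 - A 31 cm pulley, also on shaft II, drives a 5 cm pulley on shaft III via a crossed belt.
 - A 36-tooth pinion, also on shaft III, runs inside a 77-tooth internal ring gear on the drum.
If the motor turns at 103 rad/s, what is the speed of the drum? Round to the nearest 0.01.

Worm: ratio = 76/1 = 76, so shaft II turns at 103 / 76 = 1.3553 rad/s.
Belt: ratio = 5/31 = 0.16129, so shaft III turns at 1.3553 / 0.16129 = 8.4026 rad/s.
Internal gear: ratio = 77/36 = 2.1389, so the drum turns at 8.4026 / 2.1389 = 3.9285 rad/s.

3.93 rad/s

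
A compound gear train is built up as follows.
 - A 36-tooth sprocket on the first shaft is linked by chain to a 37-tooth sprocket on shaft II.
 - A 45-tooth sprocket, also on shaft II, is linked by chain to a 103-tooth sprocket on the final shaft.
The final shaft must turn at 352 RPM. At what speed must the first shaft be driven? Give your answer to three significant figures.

Overall ratio R = 1.0278 × 2.2889 = 2.3525.
Required input speed = output speed × R = 352 × 2.3525 = 828.07 RPM.

828 RPM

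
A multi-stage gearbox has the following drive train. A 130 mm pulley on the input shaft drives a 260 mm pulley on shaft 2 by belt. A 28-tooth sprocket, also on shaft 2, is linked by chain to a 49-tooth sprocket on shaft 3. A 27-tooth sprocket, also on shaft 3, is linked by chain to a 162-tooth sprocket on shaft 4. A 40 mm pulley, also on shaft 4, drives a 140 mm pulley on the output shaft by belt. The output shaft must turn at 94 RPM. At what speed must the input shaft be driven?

Overall ratio R = 2 × 1.75 × 6 × 3.5 = 73.5.
Required input speed = output speed × R = 94 × 73.5 = 6909 RPM.

6909 RPM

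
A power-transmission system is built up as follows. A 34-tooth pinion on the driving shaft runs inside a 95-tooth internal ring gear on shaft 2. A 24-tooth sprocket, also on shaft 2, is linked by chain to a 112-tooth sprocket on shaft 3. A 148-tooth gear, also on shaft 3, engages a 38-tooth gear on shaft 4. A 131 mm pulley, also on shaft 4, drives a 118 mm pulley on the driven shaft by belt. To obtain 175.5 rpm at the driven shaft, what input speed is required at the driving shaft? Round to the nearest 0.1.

529.3 rpm

Overall ratio R = 2.7941 × 4.6667 × 0.25676 × 0.90076 = 3.0157.
Required input speed = output speed × R = 175.5 × 3.0157 = 529.25 rpm.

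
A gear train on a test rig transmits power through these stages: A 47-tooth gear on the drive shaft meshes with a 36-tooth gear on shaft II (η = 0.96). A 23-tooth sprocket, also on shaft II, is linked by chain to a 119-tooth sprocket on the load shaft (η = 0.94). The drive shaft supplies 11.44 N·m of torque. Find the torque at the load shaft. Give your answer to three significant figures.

gear mesh 36/47 = 0.76596 → τ = 11.44·0.76596·0.96 = 8.4121 N·m
chain 119/23 = 5.1739 → τ = 8.4121·5.1739·0.94 = 40.912 N·m

40.9 N·m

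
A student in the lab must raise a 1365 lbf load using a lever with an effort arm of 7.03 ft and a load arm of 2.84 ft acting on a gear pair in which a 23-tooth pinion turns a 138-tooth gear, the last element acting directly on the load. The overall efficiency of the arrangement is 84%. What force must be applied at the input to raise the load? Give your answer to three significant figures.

109 lbf

Lever MA = effort arm / load arm = 7.03/2.84 = 2.4754.
Gear pair MA = 138/23 = 6.
Combined ideal MA = 2.4754 × 6 = 14.852.
Actual MA = 14.852 × 0.84 = 12.476.
Effort = load / actual MA = 1365 / 12.476 = 109.41 lbf.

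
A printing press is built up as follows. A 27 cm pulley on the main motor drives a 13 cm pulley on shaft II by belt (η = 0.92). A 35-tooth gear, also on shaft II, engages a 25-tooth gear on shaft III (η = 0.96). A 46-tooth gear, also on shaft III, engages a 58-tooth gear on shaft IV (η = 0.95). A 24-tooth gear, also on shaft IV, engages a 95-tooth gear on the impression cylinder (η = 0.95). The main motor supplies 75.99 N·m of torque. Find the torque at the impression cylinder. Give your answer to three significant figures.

belt 13/27 = 0.48148 → τ = 75.99·0.48148·0.92 = 33.661 N·m
gear mesh 25/35 = 0.71429 → τ = 33.661·0.71429·0.96 = 23.082 N·m
gear mesh 58/46 = 1.2609 → τ = 23.082·1.2609·0.95 = 27.648 N·m
gear mesh 95/24 = 3.9583 → τ = 27.648·3.9583·0.95 = 103.97 N·m

104 N·m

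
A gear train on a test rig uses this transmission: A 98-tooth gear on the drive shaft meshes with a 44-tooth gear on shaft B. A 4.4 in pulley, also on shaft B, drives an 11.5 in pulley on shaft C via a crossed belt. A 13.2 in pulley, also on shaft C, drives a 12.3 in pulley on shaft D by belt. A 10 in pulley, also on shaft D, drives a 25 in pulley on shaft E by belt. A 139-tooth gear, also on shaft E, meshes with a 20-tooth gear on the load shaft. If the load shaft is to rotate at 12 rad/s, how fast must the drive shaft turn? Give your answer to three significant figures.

Overall ratio R = 0.44898 × 2.6136 × 0.93182 × 2.5 × 0.14388 = 0.39333.
Required input speed = output speed × R = 12 × 0.39333 = 4.72 rad/s.

4.72 rad/s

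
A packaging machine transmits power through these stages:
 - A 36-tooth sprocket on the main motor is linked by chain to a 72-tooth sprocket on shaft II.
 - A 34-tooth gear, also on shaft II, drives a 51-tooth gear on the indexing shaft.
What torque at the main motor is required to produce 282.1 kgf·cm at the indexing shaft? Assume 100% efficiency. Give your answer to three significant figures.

94.0 kgf·cm

Overall ratio R = 2 × 1.5 = 3.
Input torque = output torque / R = 282.1 / 3 = 94.033 kgf·cm.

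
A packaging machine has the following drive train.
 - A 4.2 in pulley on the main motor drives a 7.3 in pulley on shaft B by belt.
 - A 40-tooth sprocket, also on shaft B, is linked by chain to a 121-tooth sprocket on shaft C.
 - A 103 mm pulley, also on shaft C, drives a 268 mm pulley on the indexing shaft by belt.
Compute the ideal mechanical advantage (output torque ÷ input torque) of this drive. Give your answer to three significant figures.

Each stage contributes driven/driver: belt 7.3/4.2 = 1.7381, chain 121/40 = 3.025, belt 268/103 = 2.6019.
Overall: 1.7381 × 3.025 × 2.6019 = 13.68.

13.7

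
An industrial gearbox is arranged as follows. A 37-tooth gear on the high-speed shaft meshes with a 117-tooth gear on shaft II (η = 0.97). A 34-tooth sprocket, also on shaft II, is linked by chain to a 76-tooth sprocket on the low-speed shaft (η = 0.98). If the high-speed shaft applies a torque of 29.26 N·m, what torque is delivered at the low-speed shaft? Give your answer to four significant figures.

196.6 N·m

gear mesh 117/37 = 3.1622 → τ = 29.26·3.1622·0.97 = 89.749 N·m
chain 76/34 = 2.2353 → τ = 89.749·2.2353·0.98 = 196.6 N·m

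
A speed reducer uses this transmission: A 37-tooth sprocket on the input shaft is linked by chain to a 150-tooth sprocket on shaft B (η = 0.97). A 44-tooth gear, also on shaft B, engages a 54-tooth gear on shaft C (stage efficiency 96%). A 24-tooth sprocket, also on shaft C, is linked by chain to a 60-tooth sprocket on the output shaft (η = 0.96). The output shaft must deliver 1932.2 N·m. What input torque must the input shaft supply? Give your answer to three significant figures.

Overall ratio R = 4.0541 × 1.2273 × 2.5 = 12.439; overall efficiency η = 0.97 × 0.96 × 0.96 = 0.8940.
Input torque = output torque / (R × η) = 1932.2 / (12.439 × 0.8940) = 173.77 N·m.

174 N·m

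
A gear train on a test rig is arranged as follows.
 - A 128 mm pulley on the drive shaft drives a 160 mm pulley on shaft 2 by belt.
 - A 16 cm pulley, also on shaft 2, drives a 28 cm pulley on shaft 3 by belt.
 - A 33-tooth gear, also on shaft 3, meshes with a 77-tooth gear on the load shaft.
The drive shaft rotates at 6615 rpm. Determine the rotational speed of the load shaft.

belt 160/128 = 1.25 → 6615/1.25 = 5292 rpm
belt 28/16 = 1.75 → 5292/1.75 = 3024 rpm
gear mesh 77/33 = 2.3333 → 3024/2.3333 = 1296 rpm

1296 rpm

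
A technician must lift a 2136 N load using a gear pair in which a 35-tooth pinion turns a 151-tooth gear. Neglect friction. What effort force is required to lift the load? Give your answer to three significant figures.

495 N

Gear pair MA = 151/35 = 4.3143.
Effort = load / MA = 2136 / 4.3143 = 495.1 N.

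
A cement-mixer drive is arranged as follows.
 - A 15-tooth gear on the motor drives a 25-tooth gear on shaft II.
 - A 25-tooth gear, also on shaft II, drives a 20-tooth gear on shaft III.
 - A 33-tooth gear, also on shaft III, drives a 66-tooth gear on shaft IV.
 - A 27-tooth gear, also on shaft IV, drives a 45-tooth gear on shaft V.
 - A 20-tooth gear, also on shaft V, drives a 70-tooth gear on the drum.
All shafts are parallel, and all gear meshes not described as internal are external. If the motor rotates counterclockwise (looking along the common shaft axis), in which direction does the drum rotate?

clockwise

the motor → shaft II: external mesh, 1 reversal → CW.
shaft II → shaft III: external mesh, 1 reversal → CCW.
shaft III → shaft IV: external mesh, 1 reversal → CW.
shaft IV → shaft V: external mesh, 1 reversal → CCW.
shaft V → the drum: external mesh, 1 reversal → CW.
5 reversals in total — an odd number — so the drum turns opposite to the motor.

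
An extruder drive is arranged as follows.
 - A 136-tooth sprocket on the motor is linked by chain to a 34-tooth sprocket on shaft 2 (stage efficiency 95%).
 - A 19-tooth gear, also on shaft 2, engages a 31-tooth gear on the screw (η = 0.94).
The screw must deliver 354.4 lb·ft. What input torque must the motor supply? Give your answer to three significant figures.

973 lb·ft

Overall ratio R = 0.25 × 1.6316 = 0.40789; overall efficiency η = 0.95 × 0.94 = 0.8930.
Input torque = output torque / (R × η) = 354.4 / (0.40789 × 0.8930) = 972.96 lb·ft.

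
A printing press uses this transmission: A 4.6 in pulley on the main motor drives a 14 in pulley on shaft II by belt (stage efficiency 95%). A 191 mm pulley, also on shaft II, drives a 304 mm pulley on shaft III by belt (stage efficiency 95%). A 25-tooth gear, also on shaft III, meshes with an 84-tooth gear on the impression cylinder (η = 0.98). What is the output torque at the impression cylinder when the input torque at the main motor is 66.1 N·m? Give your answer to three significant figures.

After the belt (14/4.6): 66.1 × 3.0435 × 0.95 = 191.12 N·m
After the belt (304/191): 191.12 × 1.5916 × 0.95 = 288.97 N·m
After the gear mesh (84/25): 288.97 × 3.36 × 0.98 = 951.53 N·m

952 N·m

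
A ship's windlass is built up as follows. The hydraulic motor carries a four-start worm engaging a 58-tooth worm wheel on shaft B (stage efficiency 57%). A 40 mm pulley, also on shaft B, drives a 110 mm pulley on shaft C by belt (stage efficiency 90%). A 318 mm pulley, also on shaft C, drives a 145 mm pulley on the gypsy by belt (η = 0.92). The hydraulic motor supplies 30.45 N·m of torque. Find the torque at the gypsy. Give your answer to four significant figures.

worm 58/4 = 14.5 → τ = 30.45·14.5·0.57 = 251.67 N·m
belt 110/40 = 2.75 → τ = 251.67·2.75·0.90 = 622.88 N·m
belt 145/318 = 0.45597 → τ = 622.88·0.45597·0.92 = 261.3 N·m

261.3 N·m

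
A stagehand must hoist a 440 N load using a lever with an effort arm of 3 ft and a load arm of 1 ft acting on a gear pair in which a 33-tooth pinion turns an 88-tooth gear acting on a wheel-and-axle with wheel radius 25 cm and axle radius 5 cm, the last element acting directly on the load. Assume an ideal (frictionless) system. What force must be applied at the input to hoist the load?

Lever MA = effort arm / load arm = 3/1 = 3.
Gear pair MA = 88/33 = 2.6667.
Wheel-and-axle MA = R/r = 25/5 = 5.
Combined ideal MA = 3 × 2.6667 × 5 = 40.
Effort = load / MA = 440 / 40 = 11 N.

11 N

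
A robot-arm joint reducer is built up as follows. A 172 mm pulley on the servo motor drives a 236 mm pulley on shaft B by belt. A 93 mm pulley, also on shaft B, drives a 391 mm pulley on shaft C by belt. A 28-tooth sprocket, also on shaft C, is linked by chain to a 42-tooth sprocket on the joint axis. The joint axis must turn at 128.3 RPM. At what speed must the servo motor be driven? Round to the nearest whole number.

1110 RPM

Overall ratio R = 1.3721 × 4.2043 × 1.5 = 8.653.
Required input speed = output speed × R = 128.3 × 8.653 = 1110.2 RPM.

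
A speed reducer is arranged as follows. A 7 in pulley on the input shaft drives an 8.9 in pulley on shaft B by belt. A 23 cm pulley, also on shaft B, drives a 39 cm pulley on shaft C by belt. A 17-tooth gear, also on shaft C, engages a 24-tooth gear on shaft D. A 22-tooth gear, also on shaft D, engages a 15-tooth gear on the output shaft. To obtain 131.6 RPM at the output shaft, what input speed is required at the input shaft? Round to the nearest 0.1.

Overall ratio R = 1.2714 × 1.6957 × 1.4118 × 0.68182 = 2.0752.
Required input speed = output speed × R = 131.6 × 2.0752 = 273.1 RPM.

273.1 RPM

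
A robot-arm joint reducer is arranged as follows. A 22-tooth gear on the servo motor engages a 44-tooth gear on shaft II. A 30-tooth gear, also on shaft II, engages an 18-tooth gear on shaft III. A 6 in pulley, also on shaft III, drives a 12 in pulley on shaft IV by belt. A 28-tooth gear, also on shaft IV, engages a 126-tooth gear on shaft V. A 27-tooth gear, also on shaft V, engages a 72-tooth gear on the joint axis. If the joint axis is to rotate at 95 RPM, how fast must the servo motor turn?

Overall ratio R = 2 × 0.6 × 2 × 4.5 × 2.6667 = 28.8.
Required input speed = output speed × R = 95 × 28.8 = 2736 RPM.

2736 RPM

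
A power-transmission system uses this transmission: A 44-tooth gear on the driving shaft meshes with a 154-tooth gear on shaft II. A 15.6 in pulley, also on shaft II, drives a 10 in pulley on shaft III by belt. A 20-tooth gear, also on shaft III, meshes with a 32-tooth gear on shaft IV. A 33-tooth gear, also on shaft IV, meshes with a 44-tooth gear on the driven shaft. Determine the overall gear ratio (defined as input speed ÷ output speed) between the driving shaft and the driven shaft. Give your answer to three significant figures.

Each stage contributes driven/driver: gear mesh 154/44 = 3.5, belt 10/15.6 = 0.64103, gear mesh 32/20 = 1.6, gear mesh 44/33 = 1.3333.
Overall: 3.5 × 0.64103 × 1.6 × 1.3333 = 4.7863.

4.79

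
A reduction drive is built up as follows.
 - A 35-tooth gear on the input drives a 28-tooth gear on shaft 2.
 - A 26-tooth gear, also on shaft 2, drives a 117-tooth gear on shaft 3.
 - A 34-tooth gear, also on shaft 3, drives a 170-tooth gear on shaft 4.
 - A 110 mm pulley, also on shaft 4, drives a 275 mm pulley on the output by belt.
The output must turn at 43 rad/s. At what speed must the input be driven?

Overall ratio R = 0.8 × 4.5 × 5 × 2.5 = 45.
Required input speed = output speed × R = 43 × 45 = 1935 rad/s.

1935 rad/s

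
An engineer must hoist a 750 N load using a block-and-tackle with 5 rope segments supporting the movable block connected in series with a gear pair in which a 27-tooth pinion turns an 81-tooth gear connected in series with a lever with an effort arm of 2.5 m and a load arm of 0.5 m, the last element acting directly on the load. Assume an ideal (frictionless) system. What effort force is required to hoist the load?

10 N

Block-and-tackle MA = number of supporting rope parts = 5.
Gear pair MA = 81/27 = 3.
Lever MA = effort arm / load arm = 2.5/0.5 = 5.
Combined ideal MA = 5 × 3 × 5 = 75.
Effort = load / MA = 750 / 75 = 10 N.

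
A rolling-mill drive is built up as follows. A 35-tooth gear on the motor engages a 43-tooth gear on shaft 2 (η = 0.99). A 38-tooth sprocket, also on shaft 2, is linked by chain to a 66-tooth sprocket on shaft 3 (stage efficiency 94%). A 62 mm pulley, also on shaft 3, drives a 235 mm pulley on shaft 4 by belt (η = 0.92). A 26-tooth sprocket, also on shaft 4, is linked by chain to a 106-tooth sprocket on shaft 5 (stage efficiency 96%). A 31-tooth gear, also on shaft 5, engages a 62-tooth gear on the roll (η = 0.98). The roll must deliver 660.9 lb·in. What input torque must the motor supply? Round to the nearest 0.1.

Overall ratio R = 1.2286 × 1.7368 × 3.7903 × 4.0769 × 2 = 65.948; overall efficiency η = 0.99 × 0.94 × 0.92 × 0.96 × 0.98 = 0.8055.
Input torque = output torque / (R × η) = 660.9 / (65.948 × 0.8055) = 12.442 lb·in.

12.4 lb·in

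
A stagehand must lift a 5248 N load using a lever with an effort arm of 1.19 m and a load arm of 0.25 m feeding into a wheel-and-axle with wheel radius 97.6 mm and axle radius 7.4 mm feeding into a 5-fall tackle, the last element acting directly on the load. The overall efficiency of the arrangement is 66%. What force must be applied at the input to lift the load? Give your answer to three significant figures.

25.3 N

Lever MA = effort arm / load arm = 1.19/0.25 = 4.76.
Wheel-and-axle MA = R/r = 97.6/7.4 = 13.189.
Block-and-tackle MA = number of supporting rope parts = 5.
Combined ideal MA = 4.76 × 13.189 × 5 = 313.9.
Actual MA = 313.9 × 0.66 = 207.18.
Effort = load / actual MA = 5248 / 207.18 = 25.331 N.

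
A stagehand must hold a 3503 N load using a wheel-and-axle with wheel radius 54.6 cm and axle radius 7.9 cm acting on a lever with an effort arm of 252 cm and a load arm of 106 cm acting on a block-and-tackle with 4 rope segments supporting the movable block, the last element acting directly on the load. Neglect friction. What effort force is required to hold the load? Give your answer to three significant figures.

53.3 N

Wheel-and-axle MA = R/r = 54.6/7.9 = 6.9114.
Lever MA = effort arm / load arm = 252/106 = 2.3774.
Block-and-tackle MA = number of supporting rope parts = 4.
Combined ideal MA = 6.9114 × 2.3774 × 4 = 65.723.
Effort = load / MA = 3503 / 65.723 = 53.299 N.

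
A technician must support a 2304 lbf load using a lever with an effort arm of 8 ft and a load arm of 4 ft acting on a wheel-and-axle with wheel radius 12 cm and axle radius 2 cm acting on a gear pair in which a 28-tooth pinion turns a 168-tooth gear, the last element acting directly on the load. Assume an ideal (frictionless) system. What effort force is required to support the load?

Lever MA = effort arm / load arm = 8/4 = 2.
Wheel-and-axle MA = R/r = 12/2 = 6.
Gear pair MA = 168/28 = 6.
Combined ideal MA = 2 × 6 × 6 = 72.
Effort = load / MA = 2304 / 72 = 32 lbf.

32 lbf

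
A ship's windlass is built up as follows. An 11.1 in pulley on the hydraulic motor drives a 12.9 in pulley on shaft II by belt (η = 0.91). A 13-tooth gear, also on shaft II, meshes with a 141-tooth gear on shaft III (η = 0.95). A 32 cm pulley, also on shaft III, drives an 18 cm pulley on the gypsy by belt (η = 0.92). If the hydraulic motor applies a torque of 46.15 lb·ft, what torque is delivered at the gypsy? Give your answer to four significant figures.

260.2 lb·ft

Belt: ratio = 12.9/11.1 = 1.1622; torque at shaft II = 46.15 × 1.1622 × 0.91 = 48.807 lb·ft.
Gear mesh: ratio = 141/13 = 10.846; torque at shaft III = 48.807 × 10.846 × 0.95 = 502.9 lb·ft.
Belt: ratio = 18/32 = 0.5625; torque at the gypsy = 502.9 × 0.5625 × 0.92 = 260.25 lb·ft.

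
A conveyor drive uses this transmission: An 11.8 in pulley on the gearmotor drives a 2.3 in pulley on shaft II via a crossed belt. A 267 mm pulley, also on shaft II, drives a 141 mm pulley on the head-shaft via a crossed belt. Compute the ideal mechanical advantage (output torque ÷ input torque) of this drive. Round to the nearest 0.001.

0.103

Each stage contributes driven/driver: belt 2.3/11.8 = 0.19492, belt 141/267 = 0.52809.
Overall: 0.19492 × 0.52809 = 0.10293.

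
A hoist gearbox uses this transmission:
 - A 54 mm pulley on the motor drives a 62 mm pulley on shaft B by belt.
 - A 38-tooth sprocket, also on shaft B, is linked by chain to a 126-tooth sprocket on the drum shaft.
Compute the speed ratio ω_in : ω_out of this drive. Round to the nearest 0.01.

Each stage contributes driven/driver: belt 62/54 = 1.1481, chain 126/38 = 3.3158.
Overall: 1.1481 × 3.3158 = 3.807.

3.81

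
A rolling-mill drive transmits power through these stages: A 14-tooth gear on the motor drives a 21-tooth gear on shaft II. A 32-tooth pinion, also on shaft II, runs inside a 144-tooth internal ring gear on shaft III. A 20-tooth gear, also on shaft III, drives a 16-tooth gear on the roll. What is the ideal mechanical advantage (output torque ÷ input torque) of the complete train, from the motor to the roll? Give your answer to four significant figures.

Each stage contributes driven/driver: gear mesh 21/14 = 1.5, internal gear 144/32 = 4.5, gear mesh 16/20 = 0.8.
Overall: 1.5 × 4.5 × 0.8 = 5.4.

5.400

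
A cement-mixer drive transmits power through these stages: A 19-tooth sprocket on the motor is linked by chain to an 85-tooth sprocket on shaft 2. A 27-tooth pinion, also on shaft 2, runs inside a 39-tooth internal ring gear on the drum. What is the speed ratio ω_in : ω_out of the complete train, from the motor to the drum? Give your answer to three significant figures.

6.46

Each stage contributes driven/driver: chain 85/19 = 4.4737, internal gear 39/27 = 1.4444.
Overall: 4.4737 × 1.4444 = 6.462.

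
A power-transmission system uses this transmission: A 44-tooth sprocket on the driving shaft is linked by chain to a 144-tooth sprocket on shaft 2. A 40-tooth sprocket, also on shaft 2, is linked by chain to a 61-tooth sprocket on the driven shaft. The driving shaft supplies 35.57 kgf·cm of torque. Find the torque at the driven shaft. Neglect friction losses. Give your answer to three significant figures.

After the chain (144/44): 35.57 × 3.2727 = 116.41 kgf·cm
After the chain (61/40): 116.41 × 1.525 = 177.53 kgf·cm

178 kgf·cm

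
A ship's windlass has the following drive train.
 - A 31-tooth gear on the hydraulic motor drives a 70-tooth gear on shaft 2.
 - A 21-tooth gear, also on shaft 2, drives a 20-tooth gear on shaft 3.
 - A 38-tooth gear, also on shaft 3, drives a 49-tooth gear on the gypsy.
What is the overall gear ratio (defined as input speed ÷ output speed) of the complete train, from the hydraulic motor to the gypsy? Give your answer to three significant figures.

2.77

Each stage contributes driven/driver: gear mesh 70/31 = 2.2581, gear mesh 20/21 = 0.95238, gear mesh 49/38 = 1.2895.
Overall: 2.2581 × 0.95238 × 1.2895 = 2.7731.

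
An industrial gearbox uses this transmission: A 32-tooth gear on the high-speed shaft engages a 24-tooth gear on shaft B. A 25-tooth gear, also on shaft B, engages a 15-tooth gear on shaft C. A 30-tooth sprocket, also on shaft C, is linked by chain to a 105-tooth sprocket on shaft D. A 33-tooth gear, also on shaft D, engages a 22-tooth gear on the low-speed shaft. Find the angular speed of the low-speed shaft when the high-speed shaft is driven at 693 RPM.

Gear mesh: ratio = 24/32 = 0.75, so shaft B turns at 693 / 0.75 = 924 RPM.
Gear mesh: ratio = 15/25 = 0.6, so shaft C turns at 924 / 0.6 = 1540 RPM.
Chain: ratio = 105/30 = 3.5, so shaft D turns at 1540 / 3.5 = 440 RPM.
Gear mesh: ratio = 22/33 = 0.66667, so the low-speed shaft turns at 440 / 0.66667 = 660 RPM.

660 RPM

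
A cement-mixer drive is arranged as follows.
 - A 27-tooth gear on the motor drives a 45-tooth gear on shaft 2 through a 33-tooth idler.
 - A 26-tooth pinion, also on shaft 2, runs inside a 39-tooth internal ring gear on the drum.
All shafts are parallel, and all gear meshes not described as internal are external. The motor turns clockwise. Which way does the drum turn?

the motor → shaft 2: driver → idler → driven is 2 external meshes, 2 reversals → CW.
shaft 2 → the drum: internal mesh, same direction → CW.
2 reversals in total — an even number — so the drum turns the same way as the motor.

clockwise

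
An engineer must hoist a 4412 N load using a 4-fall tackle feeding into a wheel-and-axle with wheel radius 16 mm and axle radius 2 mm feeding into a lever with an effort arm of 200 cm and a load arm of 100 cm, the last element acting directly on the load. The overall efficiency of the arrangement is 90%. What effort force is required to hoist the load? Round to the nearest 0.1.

76.6 N

Block-and-tackle MA = number of supporting rope parts = 4.
Wheel-and-axle MA = R/r = 16/2 = 8.
Lever MA = effort arm / load arm = 200/100 = 2.
Combined ideal MA = 4 × 8 × 2 = 64.
Actual MA = 64 × 0.90 = 57.6.
Effort = load / actual MA = 4412 / 57.6 = 76.597 N.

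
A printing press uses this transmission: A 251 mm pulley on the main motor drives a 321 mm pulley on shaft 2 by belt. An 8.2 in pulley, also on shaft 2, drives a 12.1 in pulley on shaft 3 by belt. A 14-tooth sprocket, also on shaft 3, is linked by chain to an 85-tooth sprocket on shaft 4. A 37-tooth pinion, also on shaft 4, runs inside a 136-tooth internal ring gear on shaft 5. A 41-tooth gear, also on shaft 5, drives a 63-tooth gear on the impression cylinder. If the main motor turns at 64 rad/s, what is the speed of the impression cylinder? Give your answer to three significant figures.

Belt: ratio = 321/251 = 1.2789, so shaft 2 turns at 64 / 1.2789 = 50.044 rad/s.
Belt: ratio = 12.1/8.2 = 1.4756, so shaft 3 turns at 50.044 / 1.4756 = 33.914 rad/s.
Chain: ratio = 85/14 = 6.0714, so shaft 4 turns at 33.914 / 6.0714 = 5.5858 rad/s.
Internal gear: ratio = 136/37 = 3.6757, so shaft 5 turns at 5.5858 / 3.6757 = 1.5197 rad/s.
Gear mesh: ratio = 63/41 = 1.5366, so the impression cylinder turns at 1.5197 / 1.5366 = 0.98899 rad/s.

0.989 rad/s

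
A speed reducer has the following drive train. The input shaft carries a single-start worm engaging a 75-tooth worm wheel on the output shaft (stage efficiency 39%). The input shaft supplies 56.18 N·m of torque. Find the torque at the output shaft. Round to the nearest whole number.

1643 N·m

Worm: ratio = 75/1 = 75; torque at the output shaft = 56.18 × 75 × 0.39 = 1643.3 N·m.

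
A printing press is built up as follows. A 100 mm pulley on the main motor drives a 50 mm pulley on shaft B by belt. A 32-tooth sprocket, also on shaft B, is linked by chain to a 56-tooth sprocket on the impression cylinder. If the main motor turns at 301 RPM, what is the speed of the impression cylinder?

344 RPM

belt 50/100 = 0.5 → 301/0.5 = 602 RPM
chain 56/32 = 1.75 → 602/1.75 = 344 RPM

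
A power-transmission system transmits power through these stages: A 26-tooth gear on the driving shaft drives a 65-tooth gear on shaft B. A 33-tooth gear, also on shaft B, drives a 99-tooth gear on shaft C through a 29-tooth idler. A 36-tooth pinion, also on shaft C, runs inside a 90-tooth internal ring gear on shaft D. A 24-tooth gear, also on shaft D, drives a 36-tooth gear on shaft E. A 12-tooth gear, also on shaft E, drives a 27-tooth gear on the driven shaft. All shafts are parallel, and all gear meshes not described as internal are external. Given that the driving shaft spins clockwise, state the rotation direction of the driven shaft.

the driving shaft → shaft B: external mesh, 1 reversal → CCW.
shaft B → shaft C: driver → idler → driven is 2 external meshes, 2 reversals → CCW.
shaft C → shaft D: internal mesh, same direction → CCW.
shaft D → shaft E: external mesh, 1 reversal → CW.
shaft E → the driven shaft: external mesh, 1 reversal → CCW.
5 reversals in total — an odd number — so the driven shaft turns opposite to the driving shaft.

counterclockwise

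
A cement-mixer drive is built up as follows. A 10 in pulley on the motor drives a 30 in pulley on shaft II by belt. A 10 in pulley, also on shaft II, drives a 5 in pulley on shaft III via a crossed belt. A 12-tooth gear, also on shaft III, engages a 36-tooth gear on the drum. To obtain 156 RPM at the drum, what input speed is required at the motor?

Overall ratio R = 3 × 0.5 × 3 = 4.5.
Required input speed = output speed × R = 156 × 4.5 = 702 RPM.

702 RPM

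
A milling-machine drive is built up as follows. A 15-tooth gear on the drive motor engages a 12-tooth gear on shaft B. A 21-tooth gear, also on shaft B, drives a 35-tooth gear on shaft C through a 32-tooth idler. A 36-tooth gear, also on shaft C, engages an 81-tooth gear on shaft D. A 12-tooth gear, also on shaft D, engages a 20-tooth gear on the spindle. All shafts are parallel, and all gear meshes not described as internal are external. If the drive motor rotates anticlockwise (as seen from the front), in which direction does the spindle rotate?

the drive motor → shaft B: external mesh, 1 reversal → CW.
shaft B → shaft C: driver → idler → driven is 2 external meshes, 2 reversals → CW.
shaft C → shaft D: external mesh, 1 reversal → CCW.
shaft D → the spindle: external mesh, 1 reversal → CW.
5 reversals in total — an odd number — so the spindle turns opposite to the drive motor.

clockwise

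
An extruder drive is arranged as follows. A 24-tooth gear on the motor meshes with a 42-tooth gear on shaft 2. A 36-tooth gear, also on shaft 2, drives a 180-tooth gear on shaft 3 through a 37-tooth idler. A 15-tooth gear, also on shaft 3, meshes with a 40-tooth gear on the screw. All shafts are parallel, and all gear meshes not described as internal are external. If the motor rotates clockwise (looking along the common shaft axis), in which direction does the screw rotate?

the motor → shaft 2: external mesh, 1 reversal → CCW.
shaft 2 → shaft 3: driver → idler → driven is 2 external meshes, 2 reversals → CCW.
shaft 3 → the screw: external mesh, 1 reversal → CW.
4 reversals in total — an even number — so the screw turns the same way as the motor.

clockwise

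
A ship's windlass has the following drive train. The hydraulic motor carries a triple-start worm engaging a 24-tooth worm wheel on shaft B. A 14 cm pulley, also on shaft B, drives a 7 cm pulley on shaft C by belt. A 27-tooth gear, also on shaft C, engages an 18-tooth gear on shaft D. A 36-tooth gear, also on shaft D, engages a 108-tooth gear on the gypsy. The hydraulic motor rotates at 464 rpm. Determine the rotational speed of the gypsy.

58 rpm

the hydraulic motor → shaft B (worm, 24/3): 464 ÷ 8 = 58 rpm
shaft B → shaft C (belt, 7/14): 58 ÷ 0.5 = 116 rpm
shaft C → shaft D (gear mesh, 18/27): 116 ÷ 0.66667 = 174 rpm
shaft D → the gypsy (gear mesh, 108/36): 174 ÷ 3 = 58 rpm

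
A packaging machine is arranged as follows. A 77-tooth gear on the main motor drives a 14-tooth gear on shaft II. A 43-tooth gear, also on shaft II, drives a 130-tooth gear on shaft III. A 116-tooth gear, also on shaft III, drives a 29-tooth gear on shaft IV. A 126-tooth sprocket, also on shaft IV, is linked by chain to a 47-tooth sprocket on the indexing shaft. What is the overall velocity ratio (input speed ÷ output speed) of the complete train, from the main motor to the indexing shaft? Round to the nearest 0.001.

Each stage contributes driven/driver: gear mesh 14/77 = 0.18182, gear mesh 130/43 = 3.0233, gear mesh 29/116 = 0.25, chain 47/126 = 0.37302.
Overall: 0.18182 × 3.0233 × 0.25 × 0.37302 = 0.05126.

0.051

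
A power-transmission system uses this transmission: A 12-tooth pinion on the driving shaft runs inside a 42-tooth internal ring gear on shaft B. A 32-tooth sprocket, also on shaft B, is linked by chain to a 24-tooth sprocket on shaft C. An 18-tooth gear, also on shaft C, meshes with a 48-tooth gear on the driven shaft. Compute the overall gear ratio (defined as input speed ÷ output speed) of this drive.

Each stage contributes driven/driver: internal gear 42/12 = 3.5, chain 24/32 = 0.75, gear mesh 48/18 = 2.6667.
Overall: 3.5 × 0.75 × 2.6667 = 7.

7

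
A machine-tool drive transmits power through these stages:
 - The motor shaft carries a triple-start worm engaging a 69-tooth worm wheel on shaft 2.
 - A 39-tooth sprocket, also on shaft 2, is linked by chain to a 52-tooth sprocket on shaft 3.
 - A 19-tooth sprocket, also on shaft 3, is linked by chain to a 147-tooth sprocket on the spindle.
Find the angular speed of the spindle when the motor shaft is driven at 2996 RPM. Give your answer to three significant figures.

12.6 RPM

Worm: ratio = 69/3 = 23, so shaft 2 turns at 2996 / 23 = 130.26 RPM.
Chain: ratio = 52/39 = 1.3333, so shaft 3 turns at 130.26 / 1.3333 = 97.696 RPM.
Chain: ratio = 147/19 = 7.7368, so the spindle turns at 97.696 / 7.7368 = 12.627 RPM.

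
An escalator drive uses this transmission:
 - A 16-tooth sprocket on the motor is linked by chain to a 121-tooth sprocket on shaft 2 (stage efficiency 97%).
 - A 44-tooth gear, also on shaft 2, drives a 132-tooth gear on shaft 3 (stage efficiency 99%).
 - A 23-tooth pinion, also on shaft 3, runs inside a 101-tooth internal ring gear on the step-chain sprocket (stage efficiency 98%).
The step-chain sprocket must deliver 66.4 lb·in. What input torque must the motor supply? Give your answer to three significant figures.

0.708 lb·in

Overall ratio R = 7.5625 × 3 × 4.3913 = 99.628; overall efficiency η = 0.97 × 0.99 × 0.98 = 0.9411.
Input torque = output torque / (R × η) = 66.4 / (99.628 × 0.9411) = 0.7082 lb·in.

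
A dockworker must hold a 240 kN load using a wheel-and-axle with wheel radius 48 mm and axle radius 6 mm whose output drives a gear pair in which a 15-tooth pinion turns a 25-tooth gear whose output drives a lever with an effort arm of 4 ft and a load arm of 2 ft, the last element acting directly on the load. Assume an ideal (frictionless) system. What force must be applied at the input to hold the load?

9 kN

Wheel-and-axle MA = R/r = 48/6 = 8.
Gear pair MA = 25/15 = 1.6667.
Lever MA = effort arm / load arm = 4/2 = 2.
Combined ideal MA = 8 × 1.6667 × 2 = 26.667.
Effort = load / MA = 240 / 26.667 = 9 kN.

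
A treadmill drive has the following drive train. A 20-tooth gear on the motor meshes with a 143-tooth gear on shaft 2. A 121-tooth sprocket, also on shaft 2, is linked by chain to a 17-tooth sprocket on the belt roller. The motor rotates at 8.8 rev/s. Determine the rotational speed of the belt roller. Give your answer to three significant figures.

8.76 rev/s

gear mesh 143/20 = 7.15 → 8.8/7.15 = 1.2308 rev/s
chain 17/121 = 0.1405 → 1.2308/0.1405 = 8.7602 rev/s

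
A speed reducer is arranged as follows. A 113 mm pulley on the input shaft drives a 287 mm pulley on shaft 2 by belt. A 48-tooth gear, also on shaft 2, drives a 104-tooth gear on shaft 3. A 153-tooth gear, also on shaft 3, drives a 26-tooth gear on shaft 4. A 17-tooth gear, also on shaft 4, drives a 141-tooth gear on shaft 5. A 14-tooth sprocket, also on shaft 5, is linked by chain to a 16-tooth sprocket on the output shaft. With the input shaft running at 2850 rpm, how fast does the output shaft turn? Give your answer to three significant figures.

Belt: ratio = 287/113 = 2.5398, so shaft 2 turns at 2850 / 2.5398 = 1122.1 rpm.
Gear mesh: ratio = 104/48 = 2.1667, so shaft 3 turns at 1122.1 / 2.1667 = 517.9 rpm.
Gear mesh: ratio = 26/153 = 0.16993, so shaft 4 turns at 517.9 / 0.16993 = 3047.7 rpm.
Gear mesh: ratio = 141/17 = 8.2941, so shaft 5 turns at 3047.7 / 8.2941 = 367.45 rpm.
Chain: ratio = 16/14 = 1.1429, so the output shaft turns at 367.45 / 1.1429 = 321.52 rpm.

322 rpm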